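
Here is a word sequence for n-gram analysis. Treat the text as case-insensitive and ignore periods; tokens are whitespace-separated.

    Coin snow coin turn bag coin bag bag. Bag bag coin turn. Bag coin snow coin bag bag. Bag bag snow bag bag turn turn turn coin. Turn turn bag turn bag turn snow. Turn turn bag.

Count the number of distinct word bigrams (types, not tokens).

37 tokens → 36 bigram windows in total.
Repeated bigrams (each contributes count−1 duplicates):
  bag bag: 7
  turn bag: 5
  turn turn: 4
  bag coin: 3
  bag turn: 3
  coin turn: 3
  coin bag: 2
  coin snow: 2
  … (1 more repeated)
22 duplicate windows → 36 − 22 = 14 distinct.

14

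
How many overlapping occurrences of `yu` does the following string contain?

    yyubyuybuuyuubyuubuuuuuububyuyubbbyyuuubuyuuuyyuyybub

Sliding a length-2 window over the 53 characters (52 positions):
  position 2–3: yu
  position 5–6: yu
  position 11–12: yu
  position 15–16: yu
  position 28–29: yu
  position 30–31: yu
  position 36–37: yu
  position 42–43: yu
  position 47–48: yu

9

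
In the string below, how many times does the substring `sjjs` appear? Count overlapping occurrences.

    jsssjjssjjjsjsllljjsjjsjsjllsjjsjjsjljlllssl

Sliding a length-4 window over the 44 characters (41 positions):
  position 4–7: sjjs
  position 20–23: sjjs
  position 29–32: sjjs
  position 32–35: sjjs

4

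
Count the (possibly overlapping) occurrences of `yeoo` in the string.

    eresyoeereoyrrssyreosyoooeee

0

Sliding a length-4 window over the 28 characters (25 positions):
  (no match at any position)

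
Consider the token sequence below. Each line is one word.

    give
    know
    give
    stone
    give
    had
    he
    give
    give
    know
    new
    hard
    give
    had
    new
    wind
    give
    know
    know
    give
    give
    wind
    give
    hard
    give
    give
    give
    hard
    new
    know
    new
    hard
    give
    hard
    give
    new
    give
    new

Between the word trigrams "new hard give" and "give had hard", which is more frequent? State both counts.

"new hard give" (2 vs 0)

"new hard give": 2 occurrences
"give had hard": 0 occurrences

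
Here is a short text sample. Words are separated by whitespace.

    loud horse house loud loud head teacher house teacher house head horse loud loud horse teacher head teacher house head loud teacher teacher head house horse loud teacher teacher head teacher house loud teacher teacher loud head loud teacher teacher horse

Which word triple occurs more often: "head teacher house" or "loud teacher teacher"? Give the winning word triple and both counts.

"head teacher house": 3 occurrences
"loud teacher teacher": 4 occurrences

"loud teacher teacher" (4 vs 3)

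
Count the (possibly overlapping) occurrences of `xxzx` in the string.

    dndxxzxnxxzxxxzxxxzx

Sliding a length-4 window over the 20 characters (17 positions):
  position 4–7: xxzx
  position 9–12: xxzx
  position 13–16: xxzx
  position 17–20: xxzx

4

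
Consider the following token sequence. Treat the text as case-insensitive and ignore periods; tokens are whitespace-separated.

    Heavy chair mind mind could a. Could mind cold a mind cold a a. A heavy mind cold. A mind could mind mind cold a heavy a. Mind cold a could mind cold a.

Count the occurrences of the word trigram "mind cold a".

6

Scanning the 32 overlapping trigram windows for "mind cold a":
  position 8–10: mind cold a
  position 11–13: mind cold a
  position 17–19: mind cold a
  position 23–25: mind cold a
  position 28–30: mind cold a
  position 32–34: mind cold a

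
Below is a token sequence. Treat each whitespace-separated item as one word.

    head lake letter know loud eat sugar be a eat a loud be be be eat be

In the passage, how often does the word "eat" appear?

Scanning the 17 tokens for "eat":
  position 6: eat
  position 10: eat
  position 16: eat

3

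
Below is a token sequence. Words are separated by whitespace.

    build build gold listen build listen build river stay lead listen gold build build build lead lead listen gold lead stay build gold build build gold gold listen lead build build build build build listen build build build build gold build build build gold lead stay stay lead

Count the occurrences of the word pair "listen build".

3

Scanning the 47 overlapping bigram windows for "listen build":
  position 4–5: listen build
  position 6–7: listen build
  position 35–36: listen build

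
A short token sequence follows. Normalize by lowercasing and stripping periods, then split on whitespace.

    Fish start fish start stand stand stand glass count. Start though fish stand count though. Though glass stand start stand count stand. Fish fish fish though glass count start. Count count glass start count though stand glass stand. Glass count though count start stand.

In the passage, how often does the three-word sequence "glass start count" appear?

1

Scanning the 42 overlapping trigram windows for "glass start count":
  position 32–34: glass start count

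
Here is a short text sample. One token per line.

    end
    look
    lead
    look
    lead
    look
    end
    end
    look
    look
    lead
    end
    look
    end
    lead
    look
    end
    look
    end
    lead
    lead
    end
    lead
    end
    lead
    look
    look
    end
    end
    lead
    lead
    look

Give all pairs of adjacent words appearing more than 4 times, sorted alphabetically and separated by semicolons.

end lead; lead look; look end

Bigram counts meeting the condition (more than 4 times):
  end lead: 5
  lead look: 5
  look end: 5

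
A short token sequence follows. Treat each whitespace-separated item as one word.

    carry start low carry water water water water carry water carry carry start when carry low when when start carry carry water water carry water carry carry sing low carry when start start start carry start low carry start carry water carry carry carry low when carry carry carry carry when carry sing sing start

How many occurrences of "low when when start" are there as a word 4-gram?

Scanning the 52 overlapping 4-gram windows for "low when when start":
  position 16–19: low when when start

1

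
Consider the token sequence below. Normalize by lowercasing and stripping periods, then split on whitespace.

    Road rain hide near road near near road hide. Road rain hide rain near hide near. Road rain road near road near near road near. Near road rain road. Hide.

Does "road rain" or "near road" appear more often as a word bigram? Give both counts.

"near road" (6 vs 4)

"road rain": 4 occurrences
"near road": 6 occurrences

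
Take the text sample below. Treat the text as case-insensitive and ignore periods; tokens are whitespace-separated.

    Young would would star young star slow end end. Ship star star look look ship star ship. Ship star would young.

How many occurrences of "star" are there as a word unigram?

Scanning the 21 tokens for "star":
  position 4: star
  position 6: star
  position 11: star
  position 12: star
  position 16: star
  position 19: star

6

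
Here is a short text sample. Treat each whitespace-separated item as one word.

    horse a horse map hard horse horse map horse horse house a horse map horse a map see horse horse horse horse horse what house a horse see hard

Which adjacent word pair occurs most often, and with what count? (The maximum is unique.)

"horse horse", 6 times

Bigram frequencies (highest first):
  horse horse: 6
  a horse: 3
  horse map: 3
  horse a: 2
  map horse: 2
  house a: 2
  … (10 more, each ≤ 1)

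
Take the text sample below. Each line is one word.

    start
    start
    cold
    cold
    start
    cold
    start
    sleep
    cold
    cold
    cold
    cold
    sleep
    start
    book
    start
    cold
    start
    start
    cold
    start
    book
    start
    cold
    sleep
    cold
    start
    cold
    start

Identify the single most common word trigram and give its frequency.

Trigram frequencies (highest first):
  start cold start: 4
  start start cold: 2
  cold start cold: 2
  cold cold cold: 2
  start book start: 2
  book start cold: 2
  … (13 more, each ≤ 1)

"start cold start", 4 times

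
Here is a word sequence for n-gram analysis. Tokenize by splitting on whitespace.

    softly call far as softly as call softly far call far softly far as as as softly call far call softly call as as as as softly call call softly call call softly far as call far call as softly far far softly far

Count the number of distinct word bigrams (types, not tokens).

44 tokens → 43 bigram windows in total.
Repeated bigrams (each contributes count−1 duplicates):
  as as: 5
  softly call: 5
  softly far: 5
  as softly: 4
  call far: 4
  call softly: 4
  far as: 3
  far call: 3
  … (4 more repeated)
29 duplicate windows → 43 − 29 = 14 distinct.

14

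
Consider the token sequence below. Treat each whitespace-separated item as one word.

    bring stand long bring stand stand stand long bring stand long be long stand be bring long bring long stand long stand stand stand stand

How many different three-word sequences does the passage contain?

25 tokens → 23 trigram windows in total.
Repeated trigrams (each contributes count−1 duplicates):
  stand stand stand: 3
  bring stand long: 2
  long bring stand: 2
  stand long bring: 2
5 duplicate windows → 23 − 5 = 18 distinct.

18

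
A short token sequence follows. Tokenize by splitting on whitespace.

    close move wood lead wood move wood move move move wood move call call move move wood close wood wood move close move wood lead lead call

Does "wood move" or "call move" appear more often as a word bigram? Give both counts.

"wood move": 4 occurrences
"call move": 1 occurrence

"wood move" (4 vs 1)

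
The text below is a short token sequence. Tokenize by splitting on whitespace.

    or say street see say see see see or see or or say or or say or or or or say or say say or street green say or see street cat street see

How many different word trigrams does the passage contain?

26

34 tokens → 32 trigram windows in total.
Repeated trigrams (each contributes count−1 duplicates):
  or or say: 3
  or say or: 3
  or or or: 2
  say or or: 2
6 duplicate windows → 32 − 6 = 26 distinct.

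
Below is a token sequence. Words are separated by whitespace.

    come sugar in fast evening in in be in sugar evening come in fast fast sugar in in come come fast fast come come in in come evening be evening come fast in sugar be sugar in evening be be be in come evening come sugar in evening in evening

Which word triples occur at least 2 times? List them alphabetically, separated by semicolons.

Trigram counts meeting the condition (at least 2 times):
  come sugar in: 2
  in come evening: 2
  in in come: 2
  sugar in evening: 2

come sugar in; in come evening; in in come; sugar in evening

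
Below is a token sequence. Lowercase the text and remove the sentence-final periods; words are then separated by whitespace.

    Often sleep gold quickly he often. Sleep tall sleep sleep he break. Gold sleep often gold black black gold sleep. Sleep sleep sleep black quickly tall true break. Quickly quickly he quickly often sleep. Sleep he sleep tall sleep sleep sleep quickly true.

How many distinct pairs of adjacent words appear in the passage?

43 tokens → 42 bigram windows in total.
Repeated bigrams (each contributes count−1 duplicates):
  sleep sleep: 7
  often sleep: 3
  gold sleep: 2
  quickly he: 2
  sleep he: 2
  sleep tall: 2
  tall sleep: 2
13 duplicate windows → 42 − 13 = 29 distinct.

29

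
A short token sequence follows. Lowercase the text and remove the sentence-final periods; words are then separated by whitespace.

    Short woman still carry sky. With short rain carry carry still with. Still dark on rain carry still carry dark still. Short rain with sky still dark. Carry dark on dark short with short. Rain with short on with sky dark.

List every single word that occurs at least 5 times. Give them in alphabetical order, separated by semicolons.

carry; dark; short; still; with

Unigram counts meeting the condition (at least 5 times):
  carry: 6
  dark: 6
  short: 6
  still: 6
  with: 6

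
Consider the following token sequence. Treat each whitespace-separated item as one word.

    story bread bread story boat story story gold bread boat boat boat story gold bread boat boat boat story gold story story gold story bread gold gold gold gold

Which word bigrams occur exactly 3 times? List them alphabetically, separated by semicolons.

boat story; gold gold

Bigram counts meeting the condition (exactly 3 times):
  boat story: 3
  gold gold: 3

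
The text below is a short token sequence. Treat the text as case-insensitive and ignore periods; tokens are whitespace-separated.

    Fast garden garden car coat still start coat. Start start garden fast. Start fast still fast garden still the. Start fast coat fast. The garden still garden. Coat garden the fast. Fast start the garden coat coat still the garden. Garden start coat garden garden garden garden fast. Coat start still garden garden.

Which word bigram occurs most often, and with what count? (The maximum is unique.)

Bigram frequencies (highest first):
  garden garden: 6
  the garden: 3
  fast garden: 2
  coat still: 2
  start coat: 2
  coat start: 2
  … (26 more, each ≤ 2)

"garden garden", 6 times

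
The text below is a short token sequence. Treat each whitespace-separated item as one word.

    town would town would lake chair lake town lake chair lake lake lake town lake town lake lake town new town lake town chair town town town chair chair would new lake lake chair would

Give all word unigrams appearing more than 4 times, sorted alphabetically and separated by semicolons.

Unigram counts meeting the condition (more than 4 times):
  chair: 6
  lake: 12
  town: 11

chair; lake; town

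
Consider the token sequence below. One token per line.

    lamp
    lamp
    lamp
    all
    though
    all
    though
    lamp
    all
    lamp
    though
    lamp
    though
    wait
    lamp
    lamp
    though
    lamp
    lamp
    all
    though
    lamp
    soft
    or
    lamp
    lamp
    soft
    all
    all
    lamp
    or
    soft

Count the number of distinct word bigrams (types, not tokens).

32 tokens → 31 bigram windows in total.
Repeated bigrams (each contributes count−1 duplicates):
  lamp lamp: 5
  though lamp: 4
  all though: 3
  lamp all: 3
  lamp though: 3
  all lamp: 2
  lamp soft: 2
15 duplicate windows → 31 − 15 = 16 distinct.

16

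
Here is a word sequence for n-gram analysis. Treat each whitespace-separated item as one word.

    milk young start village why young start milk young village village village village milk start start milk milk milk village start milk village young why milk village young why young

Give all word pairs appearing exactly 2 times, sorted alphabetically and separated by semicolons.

Bigram counts meeting the condition (exactly 2 times):
  milk milk: 2
  milk young: 2
  village young: 2
  why young: 2
  young start: 2
  young why: 2

milk milk; milk young; village young; why young; young start; young why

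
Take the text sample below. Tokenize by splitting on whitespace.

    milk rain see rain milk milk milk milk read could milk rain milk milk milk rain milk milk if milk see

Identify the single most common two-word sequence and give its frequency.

"milk milk", 6 times

Bigram frequencies (highest first):
  milk milk: 6
  milk rain: 3
  rain milk: 3
  rain see: 1
  see rain: 1
  milk read: 1
  … (5 more, each ≤ 1)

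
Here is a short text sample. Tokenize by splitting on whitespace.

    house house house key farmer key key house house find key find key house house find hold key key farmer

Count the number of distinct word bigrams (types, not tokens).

20 tokens → 19 bigram windows in total.
Repeated bigrams (each contributes count−1 duplicates):
  house house: 4
  find key: 2
  house find: 2
  key farmer: 2
  key house: 2
  key key: 2
8 duplicate windows → 19 − 8 = 11 distinct.

11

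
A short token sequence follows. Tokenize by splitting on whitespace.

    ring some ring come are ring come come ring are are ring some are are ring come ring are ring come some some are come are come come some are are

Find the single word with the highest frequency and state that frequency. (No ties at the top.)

"are", 10 times

Unigram frequencies (highest first):
  are: 10
  ring: 8
  come: 8
  some: 5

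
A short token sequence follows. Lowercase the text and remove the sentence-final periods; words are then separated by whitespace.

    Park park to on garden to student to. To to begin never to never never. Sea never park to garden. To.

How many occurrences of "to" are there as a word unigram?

8

Scanning the 21 tokens for "to":
  position 3: to
  position 6: to
  position 8: to
  position 9: to
  position 10: to
  position 13: to
  position 19: to
  position 21: to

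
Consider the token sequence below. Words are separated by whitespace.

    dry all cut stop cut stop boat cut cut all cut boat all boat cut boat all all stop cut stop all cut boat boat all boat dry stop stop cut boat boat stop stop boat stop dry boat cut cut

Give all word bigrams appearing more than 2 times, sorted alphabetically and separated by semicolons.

all cut; boat all; boat cut; cut boat; cut stop; stop cut

Bigram counts meeting the condition (more than 2 times):
  all cut: 3
  boat all: 3
  boat cut: 3
  cut boat: 4
  cut stop: 3
  stop cut: 3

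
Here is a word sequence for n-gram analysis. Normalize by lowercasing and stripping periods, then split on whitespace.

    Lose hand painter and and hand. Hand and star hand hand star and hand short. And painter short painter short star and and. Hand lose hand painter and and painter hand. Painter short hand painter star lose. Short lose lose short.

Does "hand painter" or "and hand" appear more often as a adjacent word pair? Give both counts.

"hand painter" (4 vs 3)

"hand painter": 4 occurrences
"and hand": 3 occurrences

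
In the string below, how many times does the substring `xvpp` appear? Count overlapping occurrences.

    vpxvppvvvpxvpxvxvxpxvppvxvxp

Sliding a length-4 window over the 28 characters (25 positions):
  position 3–6: xvpp
  position 20–23: xvpp

2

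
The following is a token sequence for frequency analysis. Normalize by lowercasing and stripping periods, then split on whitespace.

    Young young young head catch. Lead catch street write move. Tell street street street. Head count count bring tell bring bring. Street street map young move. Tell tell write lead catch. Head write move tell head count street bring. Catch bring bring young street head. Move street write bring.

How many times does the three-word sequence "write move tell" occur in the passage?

2

Scanning the 47 overlapping trigram windows for "write move tell":
  position 9–11: write move tell
  position 33–35: write move tell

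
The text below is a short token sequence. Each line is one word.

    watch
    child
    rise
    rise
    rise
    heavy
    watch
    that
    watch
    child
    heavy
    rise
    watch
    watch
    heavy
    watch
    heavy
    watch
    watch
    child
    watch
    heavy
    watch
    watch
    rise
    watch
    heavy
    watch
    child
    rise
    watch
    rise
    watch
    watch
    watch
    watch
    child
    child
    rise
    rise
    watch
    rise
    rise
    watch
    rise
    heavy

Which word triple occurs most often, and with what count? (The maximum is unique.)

"watch heavy watch", 4 times

Trigram frequencies (highest first):
  watch heavy watch: 4
  rise watch rise: 3
  watch child rise: 2
  child rise rise: 2
  rise watch watch: 2
  heavy watch watch: 2
  … (25 more, each ≤ 2)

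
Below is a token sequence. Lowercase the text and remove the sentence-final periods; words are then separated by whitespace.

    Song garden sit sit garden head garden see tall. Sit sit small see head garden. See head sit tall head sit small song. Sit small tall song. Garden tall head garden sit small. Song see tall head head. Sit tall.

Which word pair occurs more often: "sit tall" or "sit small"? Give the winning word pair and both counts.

"sit small" (4 vs 2)

"sit tall": 2 occurrences
"sit small": 4 occurrences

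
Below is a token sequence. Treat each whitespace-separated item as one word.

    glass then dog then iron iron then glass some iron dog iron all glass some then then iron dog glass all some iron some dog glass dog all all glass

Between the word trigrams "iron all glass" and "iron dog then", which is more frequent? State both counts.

"iron all glass": 1 occurrence
"iron dog then": 0 occurrences

"iron all glass" (1 vs 0)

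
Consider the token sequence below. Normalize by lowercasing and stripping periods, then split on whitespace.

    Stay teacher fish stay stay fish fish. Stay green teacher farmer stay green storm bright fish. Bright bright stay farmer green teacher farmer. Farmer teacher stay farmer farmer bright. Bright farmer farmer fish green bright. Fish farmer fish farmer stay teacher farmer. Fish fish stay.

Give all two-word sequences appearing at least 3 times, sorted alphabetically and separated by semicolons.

Bigram counts meeting the condition (at least 3 times):
  farmer farmer: 3
  farmer fish: 3
  fish stay: 3
  teacher farmer: 3

farmer farmer; farmer fish; fish stay; teacher farmer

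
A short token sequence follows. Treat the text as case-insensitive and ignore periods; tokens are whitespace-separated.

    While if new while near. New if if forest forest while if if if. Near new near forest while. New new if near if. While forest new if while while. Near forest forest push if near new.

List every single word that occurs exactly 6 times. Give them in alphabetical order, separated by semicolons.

Unigram counts meeting the condition (exactly 6 times):
  forest: 6
  near: 6

forest; near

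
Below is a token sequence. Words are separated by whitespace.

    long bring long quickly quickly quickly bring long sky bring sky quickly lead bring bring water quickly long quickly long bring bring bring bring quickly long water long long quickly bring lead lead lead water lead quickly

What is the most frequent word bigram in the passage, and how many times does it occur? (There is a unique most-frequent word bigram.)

Bigram frequencies (highest first):
  bring bring: 4
  long quickly: 3
  quickly long: 3
  long bring: 2
  bring long: 2
  quickly quickly: 2
  … (18 more, each ≤ 2)

"bring bring", 4 times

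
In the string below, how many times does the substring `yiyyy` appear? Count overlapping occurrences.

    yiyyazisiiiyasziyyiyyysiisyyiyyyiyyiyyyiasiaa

3

Sliding a length-5 window over the 45 characters (41 positions):
  position 18–22: yiyyy
  position 28–32: yiyyy
  position 35–39: yiyyy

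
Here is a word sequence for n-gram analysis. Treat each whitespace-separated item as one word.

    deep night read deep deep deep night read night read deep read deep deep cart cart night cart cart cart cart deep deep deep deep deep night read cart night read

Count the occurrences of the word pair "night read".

5

Scanning the 30 overlapping bigram windows for "night read":
  position 2–3: night read
  position 7–8: night read
  position 9–10: night read
  position 27–28: night read
  position 30–31: night read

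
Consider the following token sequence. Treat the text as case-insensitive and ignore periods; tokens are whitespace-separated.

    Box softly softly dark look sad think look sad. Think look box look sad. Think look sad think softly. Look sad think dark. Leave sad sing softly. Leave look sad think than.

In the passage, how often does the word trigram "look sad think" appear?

6

Scanning the 30 overlapping trigram windows for "look sad think":
  position 5–7: look sad think
  position 8–10: look sad think
  position 13–15: look sad think
  position 16–18: look sad think
  position 20–22: look sad think
  position 29–31: look sad think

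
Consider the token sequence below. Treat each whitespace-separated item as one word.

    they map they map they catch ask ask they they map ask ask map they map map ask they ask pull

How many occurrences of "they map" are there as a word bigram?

4

Scanning the 20 overlapping bigram windows for "they map":
  position 1–2: they map
  position 3–4: they map
  position 10–11: they map
  position 15–16: they map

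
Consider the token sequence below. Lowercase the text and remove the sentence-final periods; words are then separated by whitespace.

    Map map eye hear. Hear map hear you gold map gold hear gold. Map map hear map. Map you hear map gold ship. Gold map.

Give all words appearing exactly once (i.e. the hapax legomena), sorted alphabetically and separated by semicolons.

eye; ship

Unigram counts meeting the condition (exactly once (i.e. the hapax legomena)):
  eye: 1
  ship: 1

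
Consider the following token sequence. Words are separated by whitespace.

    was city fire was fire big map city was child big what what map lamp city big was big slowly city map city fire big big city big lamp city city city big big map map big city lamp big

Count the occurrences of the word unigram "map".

Scanning the 40 tokens for "map":
  position 7: map
  position 14: map
  position 22: map
  position 35: map
  position 36: map

5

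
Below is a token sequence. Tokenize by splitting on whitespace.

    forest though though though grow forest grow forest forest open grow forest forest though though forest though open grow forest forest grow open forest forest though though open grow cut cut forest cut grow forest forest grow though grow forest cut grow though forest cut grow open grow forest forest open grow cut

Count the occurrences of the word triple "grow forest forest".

Scanning the 51 overlapping trigram windows for "grow forest forest":
  position 7–9: grow forest forest
  position 11–13: grow forest forest
  position 19–21: grow forest forest
  position 34–36: grow forest forest
  position 48–50: grow forest forest

5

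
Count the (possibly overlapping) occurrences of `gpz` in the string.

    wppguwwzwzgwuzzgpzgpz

Sliding a length-3 window over the 21 characters (19 positions):
  position 16–18: gpz
  position 19–21: gpz

2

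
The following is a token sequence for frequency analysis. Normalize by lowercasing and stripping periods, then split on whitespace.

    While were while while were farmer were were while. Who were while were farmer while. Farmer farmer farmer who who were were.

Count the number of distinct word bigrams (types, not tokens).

13

22 tokens → 21 bigram windows in total.
Repeated bigrams (each contributes count−1 duplicates):
  were while: 3
  while were: 3
  farmer farmer: 2
  were farmer: 2
  were were: 2
  who were: 2
8 duplicate windows → 21 − 8 = 13 distinct.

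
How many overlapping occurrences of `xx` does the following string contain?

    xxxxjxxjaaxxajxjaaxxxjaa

Sliding a length-2 window over the 24 characters (23 positions):
  position 1–2: xx
  position 2–3: xx
  position 3–4: xx
  position 6–7: xx
  position 11–12: xx
  position 19–20: xx
  position 20–21: xx

7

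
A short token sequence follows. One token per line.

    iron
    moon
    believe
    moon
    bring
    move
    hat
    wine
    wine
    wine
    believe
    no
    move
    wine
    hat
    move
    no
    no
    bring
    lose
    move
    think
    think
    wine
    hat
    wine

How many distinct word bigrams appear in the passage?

22

26 tokens → 25 bigram windows in total.
Repeated bigrams (each contributes count−1 duplicates):
  hat wine: 2
  wine hat: 2
  wine wine: 2
3 duplicate windows → 25 − 3 = 22 distinct.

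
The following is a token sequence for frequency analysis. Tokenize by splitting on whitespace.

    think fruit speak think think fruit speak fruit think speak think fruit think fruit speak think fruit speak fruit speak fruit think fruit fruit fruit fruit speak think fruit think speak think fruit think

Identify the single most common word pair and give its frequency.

"think fruit", 8 times

Bigram frequencies (highest first):
  think fruit: 8
  fruit speak: 6
  speak think: 5
  fruit think: 5
  speak fruit: 3
  fruit fruit: 3
  … (2 more, each ≤ 2)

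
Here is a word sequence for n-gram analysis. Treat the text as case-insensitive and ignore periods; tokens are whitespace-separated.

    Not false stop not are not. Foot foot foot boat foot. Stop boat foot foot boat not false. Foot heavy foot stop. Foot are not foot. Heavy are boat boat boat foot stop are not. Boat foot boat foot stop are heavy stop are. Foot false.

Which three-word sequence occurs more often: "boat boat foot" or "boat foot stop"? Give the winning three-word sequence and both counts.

"boat foot stop" (3 vs 1)

"boat boat foot": 1 occurrence
"boat foot stop": 3 occurrences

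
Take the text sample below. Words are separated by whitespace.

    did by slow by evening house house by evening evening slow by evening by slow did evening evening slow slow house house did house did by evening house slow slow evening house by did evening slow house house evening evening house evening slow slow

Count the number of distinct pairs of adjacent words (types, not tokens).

44 tokens → 43 bigram windows in total.
Repeated bigrams (each contributes count−1 duplicates):
  by evening: 4
  evening house: 4
  evening slow: 4
  evening evening: 3
  house house: 3
  slow slow: 3
  by slow: 2
  did by: 2
  … (6 more repeated)
23 duplicate windows → 43 − 23 = 20 distinct.

20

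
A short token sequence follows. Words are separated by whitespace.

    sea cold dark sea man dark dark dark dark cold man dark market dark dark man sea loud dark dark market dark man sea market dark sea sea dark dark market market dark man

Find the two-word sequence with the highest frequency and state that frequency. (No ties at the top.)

"dark dark", 6 times

Bigram frequencies (highest first):
  dark dark: 6
  market dark: 4
  dark market: 3
  dark man: 3
  dark sea: 2
  man dark: 2
  … (12 more, each ≤ 2)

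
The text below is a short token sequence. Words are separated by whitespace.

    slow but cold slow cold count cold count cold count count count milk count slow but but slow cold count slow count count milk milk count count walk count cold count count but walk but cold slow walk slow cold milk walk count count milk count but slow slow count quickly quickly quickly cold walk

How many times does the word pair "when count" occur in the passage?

Scanning the 54 overlapping bigram windows for "when count":
  (none found)

0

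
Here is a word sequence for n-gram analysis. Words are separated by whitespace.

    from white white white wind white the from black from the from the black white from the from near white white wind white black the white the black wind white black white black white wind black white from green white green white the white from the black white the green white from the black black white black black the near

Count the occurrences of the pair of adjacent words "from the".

Scanning the 59 overlapping bigram windows for "from the":
  position 10–11: from the
  position 12–13: from the
  position 16–17: from the
  position 45–46: from the
  position 52–53: from the

5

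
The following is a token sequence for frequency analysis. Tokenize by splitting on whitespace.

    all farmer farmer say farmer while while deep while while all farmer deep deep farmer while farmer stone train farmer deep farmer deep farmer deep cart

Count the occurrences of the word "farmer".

9

Scanning the 26 tokens for "farmer":
  position 2: farmer
  position 3: farmer
  position 5: farmer
  position 12: farmer
  position 15: farmer
  position 17: farmer
  position 20: farmer
  position 22: farmer
  position 24: farmer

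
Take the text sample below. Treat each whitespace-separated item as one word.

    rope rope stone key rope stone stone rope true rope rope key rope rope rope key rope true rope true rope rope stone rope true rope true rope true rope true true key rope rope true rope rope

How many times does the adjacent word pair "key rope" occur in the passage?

Scanning the 37 overlapping bigram windows for "key rope":
  position 4–5: key rope
  position 12–13: key rope
  position 16–17: key rope
  position 33–34: key rope

4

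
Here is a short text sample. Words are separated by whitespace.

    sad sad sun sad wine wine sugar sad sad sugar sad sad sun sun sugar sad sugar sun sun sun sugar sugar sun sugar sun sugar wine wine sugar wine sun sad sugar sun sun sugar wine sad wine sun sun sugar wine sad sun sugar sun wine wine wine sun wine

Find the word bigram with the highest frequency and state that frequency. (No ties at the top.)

"sun sugar", 7 times

Bigram frequencies (highest first):
  sun sugar: 7
  sun sun: 5
  sugar sun: 5
  wine wine: 4
  sugar wine: 4
  sad sad: 3
  … (10 more, each ≤ 3)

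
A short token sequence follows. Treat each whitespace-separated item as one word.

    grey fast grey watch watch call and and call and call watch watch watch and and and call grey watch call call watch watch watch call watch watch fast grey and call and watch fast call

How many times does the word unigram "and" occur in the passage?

Scanning the 36 tokens for "and":
  position 7: and
  position 8: and
  position 10: and
  position 15: and
  position 16: and
  position 17: and
  position 31: and
  position 33: and

8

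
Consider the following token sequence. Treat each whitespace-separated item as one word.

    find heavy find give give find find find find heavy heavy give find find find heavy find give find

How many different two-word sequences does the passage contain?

19 tokens → 18 bigram windows in total.
Repeated bigrams (each contributes count−1 duplicates):
  find find: 5
  find heavy: 3
  give find: 3
  find give: 2
  heavy find: 2
10 duplicate windows → 18 − 10 = 8 distinct.

8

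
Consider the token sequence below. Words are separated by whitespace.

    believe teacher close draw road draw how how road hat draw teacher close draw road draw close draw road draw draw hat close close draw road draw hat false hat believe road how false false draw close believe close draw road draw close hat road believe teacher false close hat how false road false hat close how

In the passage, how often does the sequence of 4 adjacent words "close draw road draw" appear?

5

Scanning the 54 overlapping 4-gram windows for "close draw road draw":
  position 3–6: close draw road draw
  position 13–16: close draw road draw
  position 17–20: close draw road draw
  position 24–27: close draw road draw
  position 39–42: close draw road draw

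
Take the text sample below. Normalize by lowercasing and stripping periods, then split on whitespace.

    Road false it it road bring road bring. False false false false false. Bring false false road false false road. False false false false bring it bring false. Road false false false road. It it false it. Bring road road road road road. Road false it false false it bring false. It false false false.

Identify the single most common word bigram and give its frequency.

Bigram frequencies (highest first):
  false false: 14
  road false: 5
  false it: 5
  road road: 5
  bring false: 4
  false road: 4
  … (9 more, each ≤ 3)

"false false", 14 times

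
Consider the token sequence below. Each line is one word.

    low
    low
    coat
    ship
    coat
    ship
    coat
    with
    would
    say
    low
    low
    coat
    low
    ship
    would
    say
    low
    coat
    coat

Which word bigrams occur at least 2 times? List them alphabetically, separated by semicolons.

coat ship; low coat; low low; say low; ship coat; would say

Bigram counts meeting the condition (at least 2 times):
  coat ship: 2
  low coat: 3
  low low: 2
  say low: 2
  ship coat: 2
  would say: 2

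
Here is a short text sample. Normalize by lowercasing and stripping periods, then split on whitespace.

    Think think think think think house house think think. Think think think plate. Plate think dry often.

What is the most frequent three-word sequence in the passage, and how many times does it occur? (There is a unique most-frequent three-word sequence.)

"think think think", 6 times

Trigram frequencies (highest first):
  think think think: 6
  think think house: 1
  think house house: 1
  house house think: 1
  house think think: 1
  think think plate: 1
  … (4 more, each ≤ 1)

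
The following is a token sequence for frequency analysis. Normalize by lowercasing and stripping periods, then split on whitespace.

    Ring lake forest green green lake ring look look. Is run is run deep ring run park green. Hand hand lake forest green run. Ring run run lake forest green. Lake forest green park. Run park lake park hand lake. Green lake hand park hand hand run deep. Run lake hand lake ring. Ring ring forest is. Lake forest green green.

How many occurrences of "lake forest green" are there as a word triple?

5

Scanning the 59 overlapping trigram windows for "lake forest green":
  position 2–4: lake forest green
  position 21–23: lake forest green
  position 28–30: lake forest green
  position 31–33: lake forest green
  position 58–60: lake forest green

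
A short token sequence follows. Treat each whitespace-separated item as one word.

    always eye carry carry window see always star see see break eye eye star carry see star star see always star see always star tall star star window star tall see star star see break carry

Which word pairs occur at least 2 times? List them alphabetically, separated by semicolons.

always star; see always; see break; see star; star see; star star; star tall

Bigram counts meeting the condition (at least 2 times):
  always star: 3
  see always: 3
  see break: 2
  see star: 2
  star see: 4
  star star: 3
  star tall: 2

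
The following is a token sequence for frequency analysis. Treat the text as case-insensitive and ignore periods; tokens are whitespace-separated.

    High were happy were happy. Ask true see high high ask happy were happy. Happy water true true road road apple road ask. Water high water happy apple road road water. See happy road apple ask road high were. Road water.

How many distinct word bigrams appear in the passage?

41 tokens → 40 bigram windows in total.
Repeated bigrams (each contributes count−1 duplicates):
  were happy: 3
  apple road: 2
  happy were: 2
  high were: 2
  road apple: 2
  road road: 2
  road water: 2
8 duplicate windows → 40 − 8 = 32 distinct.

32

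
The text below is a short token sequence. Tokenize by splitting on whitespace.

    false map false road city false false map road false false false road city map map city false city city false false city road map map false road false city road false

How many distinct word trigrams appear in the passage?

26

32 tokens → 30 trigram windows in total.
Repeated trigrams (each contributes count−1 duplicates):
  city false false: 2
  false city road: 2
  false road city: 2
  map false road: 2
4 duplicate windows → 30 − 4 = 26 distinct.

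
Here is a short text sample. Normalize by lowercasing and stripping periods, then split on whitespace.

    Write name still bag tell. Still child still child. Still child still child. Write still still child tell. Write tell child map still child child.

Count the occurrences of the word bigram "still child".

6

Scanning the 24 overlapping bigram windows for "still child":
  position 6–7: still child
  position 8–9: still child
  position 10–11: still child
  position 12–13: still child
  position 16–17: still child
  position 23–24: still child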